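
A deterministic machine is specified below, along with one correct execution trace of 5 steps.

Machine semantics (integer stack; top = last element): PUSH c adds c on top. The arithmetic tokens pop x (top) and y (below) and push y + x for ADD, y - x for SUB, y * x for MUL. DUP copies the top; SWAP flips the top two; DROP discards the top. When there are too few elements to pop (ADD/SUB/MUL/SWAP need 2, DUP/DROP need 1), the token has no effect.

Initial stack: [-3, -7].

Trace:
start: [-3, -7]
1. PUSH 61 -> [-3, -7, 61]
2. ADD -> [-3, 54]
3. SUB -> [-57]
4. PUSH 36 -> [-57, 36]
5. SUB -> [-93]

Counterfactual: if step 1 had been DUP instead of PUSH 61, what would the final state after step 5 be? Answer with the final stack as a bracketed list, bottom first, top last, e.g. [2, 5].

[-25]

(re-executing from step 1 with the substitution; state before step 1: [-3, -7])
1. DUP -> [-3, -7, -7]
2. ADD -> [-3, -14]
3. SUB -> [11]
4. PUSH 36 -> [11, 36]
5. SUB -> [-25]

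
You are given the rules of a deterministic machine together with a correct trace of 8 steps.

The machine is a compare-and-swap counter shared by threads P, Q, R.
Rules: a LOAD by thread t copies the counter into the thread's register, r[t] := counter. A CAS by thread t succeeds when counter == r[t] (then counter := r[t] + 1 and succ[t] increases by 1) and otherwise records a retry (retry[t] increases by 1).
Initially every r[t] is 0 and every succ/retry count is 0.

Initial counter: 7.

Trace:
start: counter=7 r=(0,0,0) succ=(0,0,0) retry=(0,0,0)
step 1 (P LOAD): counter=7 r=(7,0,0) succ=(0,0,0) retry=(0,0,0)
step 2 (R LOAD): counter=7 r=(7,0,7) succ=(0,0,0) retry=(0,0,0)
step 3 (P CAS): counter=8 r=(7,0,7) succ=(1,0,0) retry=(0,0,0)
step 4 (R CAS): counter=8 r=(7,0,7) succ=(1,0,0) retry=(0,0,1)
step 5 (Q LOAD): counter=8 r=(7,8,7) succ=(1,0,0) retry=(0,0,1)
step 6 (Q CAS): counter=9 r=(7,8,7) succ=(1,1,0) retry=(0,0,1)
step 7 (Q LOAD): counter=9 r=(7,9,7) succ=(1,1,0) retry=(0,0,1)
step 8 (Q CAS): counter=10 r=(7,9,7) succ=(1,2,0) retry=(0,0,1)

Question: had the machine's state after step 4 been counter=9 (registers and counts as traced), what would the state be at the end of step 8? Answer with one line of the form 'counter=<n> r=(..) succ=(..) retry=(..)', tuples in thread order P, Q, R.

counter=11 r=(7,10,7) succ=(1,2,0) retry=(0,0,1)

state after step 4 := counter=9 r=(7,0,7) succ=(1,0,0) retry=(0,0,1)
step 5 (Q LOAD): counter=9 r=(7,9,7) succ=(1,0,0) retry=(0,0,1)
step 6 (Q CAS): counter=10 r=(7,9,7) succ=(1,1,0) retry=(0,0,1)
step 7 (Q LOAD): counter=10 r=(7,10,7) succ=(1,1,0) retry=(0,0,1)
step 8 (Q CAS): counter=11 r=(7,10,7) succ=(1,2,0) retry=(0,0,1)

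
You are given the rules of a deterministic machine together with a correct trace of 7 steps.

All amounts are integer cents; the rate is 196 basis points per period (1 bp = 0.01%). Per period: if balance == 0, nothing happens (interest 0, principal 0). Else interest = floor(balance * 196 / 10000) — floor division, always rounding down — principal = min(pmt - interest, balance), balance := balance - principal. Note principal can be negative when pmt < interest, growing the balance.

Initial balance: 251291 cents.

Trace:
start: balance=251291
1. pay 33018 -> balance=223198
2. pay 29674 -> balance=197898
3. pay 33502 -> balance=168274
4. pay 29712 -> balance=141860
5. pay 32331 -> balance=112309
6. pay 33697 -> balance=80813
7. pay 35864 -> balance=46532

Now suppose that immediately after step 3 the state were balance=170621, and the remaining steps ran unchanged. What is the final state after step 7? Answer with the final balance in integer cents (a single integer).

state after step 3 := balance=170621
4. pay 29712 -> balance=144253
5. pay 32331 -> balance=114749
6. pay 33697 -> balance=83301
7. pay 35864 -> balance=49069

49069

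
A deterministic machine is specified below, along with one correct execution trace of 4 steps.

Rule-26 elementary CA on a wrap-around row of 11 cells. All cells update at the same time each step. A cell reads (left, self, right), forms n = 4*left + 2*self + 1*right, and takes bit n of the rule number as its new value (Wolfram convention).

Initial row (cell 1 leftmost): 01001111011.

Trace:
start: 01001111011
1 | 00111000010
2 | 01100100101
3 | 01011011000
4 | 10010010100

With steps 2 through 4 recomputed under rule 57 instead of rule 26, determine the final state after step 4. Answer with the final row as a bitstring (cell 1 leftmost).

(re-executing steps 2..4 under rule 57; state before step 2: 00111000010)
2 | 10100111001
3 | 01010100101
4 | 10101010010

10101010010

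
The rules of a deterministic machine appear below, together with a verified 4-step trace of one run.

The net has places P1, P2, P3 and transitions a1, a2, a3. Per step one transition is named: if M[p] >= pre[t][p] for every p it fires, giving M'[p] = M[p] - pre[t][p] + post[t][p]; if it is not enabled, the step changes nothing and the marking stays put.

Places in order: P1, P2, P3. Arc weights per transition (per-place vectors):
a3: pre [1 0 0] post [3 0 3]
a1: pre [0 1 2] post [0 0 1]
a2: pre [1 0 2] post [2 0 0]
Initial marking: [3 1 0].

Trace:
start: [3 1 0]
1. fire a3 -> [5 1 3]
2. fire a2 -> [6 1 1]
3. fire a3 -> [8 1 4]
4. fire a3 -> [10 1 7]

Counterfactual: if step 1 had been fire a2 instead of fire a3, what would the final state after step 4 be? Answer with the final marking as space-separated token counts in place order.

(re-executing from step 1 with the substitution; state before step 1: [3 1 0])
1. fire a2 -> [3 1 0]
2. fire a2 -> [3 1 0]
3. fire a3 -> [5 1 3]
4. fire a3 -> [7 1 6]

7 1 6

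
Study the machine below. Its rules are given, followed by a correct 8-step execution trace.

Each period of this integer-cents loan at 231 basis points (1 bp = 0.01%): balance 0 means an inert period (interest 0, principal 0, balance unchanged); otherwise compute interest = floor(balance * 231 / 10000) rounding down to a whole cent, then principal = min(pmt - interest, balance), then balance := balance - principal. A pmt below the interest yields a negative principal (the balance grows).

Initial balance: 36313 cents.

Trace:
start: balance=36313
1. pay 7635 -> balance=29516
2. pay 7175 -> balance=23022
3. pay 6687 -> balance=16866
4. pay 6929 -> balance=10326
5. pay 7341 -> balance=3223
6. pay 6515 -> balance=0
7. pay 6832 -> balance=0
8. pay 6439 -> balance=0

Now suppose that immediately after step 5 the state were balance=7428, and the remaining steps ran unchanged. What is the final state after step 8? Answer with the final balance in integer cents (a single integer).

state after step 5 := balance=7428
6. pay 6515 -> balance=1084
7. pay 6832 -> balance=0
8. pay 6439 -> balance=0

0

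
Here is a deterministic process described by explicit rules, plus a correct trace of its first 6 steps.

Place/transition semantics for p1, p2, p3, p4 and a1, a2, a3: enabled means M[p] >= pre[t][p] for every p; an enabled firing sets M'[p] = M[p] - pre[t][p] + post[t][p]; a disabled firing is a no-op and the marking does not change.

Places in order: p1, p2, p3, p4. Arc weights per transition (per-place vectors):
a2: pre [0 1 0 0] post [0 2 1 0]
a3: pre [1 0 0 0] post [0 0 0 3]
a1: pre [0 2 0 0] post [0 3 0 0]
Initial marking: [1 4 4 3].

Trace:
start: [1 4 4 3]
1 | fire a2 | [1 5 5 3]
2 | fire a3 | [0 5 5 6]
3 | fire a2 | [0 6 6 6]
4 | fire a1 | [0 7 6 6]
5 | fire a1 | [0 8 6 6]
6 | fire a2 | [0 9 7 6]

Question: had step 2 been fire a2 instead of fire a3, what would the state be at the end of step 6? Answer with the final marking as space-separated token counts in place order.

(re-executing from step 2 with the substitution; state before step 2: [1 5 5 3])
2 | fire a2 | [1 6 6 3]
3 | fire a2 | [1 7 7 3]
4 | fire a1 | [1 8 7 3]
5 | fire a1 | [1 9 7 3]
6 | fire a2 | [1 10 8 3]

1 10 8 3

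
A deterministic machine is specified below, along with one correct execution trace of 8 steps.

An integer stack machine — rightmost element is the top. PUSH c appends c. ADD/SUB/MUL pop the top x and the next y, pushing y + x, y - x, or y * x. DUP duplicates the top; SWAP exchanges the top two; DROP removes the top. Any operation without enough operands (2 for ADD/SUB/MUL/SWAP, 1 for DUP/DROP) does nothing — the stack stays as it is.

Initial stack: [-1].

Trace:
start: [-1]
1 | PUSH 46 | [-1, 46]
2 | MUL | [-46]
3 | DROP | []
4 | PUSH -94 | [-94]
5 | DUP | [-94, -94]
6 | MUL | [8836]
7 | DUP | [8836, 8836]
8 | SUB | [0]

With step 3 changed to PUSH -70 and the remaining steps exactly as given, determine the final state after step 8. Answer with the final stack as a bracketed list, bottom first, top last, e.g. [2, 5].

[-46, -70, 0]

(re-executing from step 3 with the substitution; state before step 3: [-46])
3 | PUSH -70 | [-46, -70]
4 | PUSH -94 | [-46, -70, -94]
5 | DUP | [-46, -70, -94, -94]
6 | MUL | [-46, -70, 8836]
7 | DUP | [-46, -70, 8836, 8836]
8 | SUB | [-46, -70, 0]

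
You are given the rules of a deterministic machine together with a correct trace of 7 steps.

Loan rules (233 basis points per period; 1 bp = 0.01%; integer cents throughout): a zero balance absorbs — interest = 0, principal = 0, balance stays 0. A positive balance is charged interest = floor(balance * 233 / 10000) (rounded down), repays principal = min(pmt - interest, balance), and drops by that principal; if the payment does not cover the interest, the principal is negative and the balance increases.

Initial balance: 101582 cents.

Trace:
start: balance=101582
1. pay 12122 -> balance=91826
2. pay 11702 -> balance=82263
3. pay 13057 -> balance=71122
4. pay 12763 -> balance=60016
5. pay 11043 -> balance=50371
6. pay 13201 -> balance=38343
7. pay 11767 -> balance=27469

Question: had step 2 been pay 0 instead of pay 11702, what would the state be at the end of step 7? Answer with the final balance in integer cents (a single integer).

(re-executing from step 2 with the substitution; state before step 2: balance=91826)
2. pay 0 -> balance=93965
3. pay 13057 -> balance=83097
4. pay 12763 -> balance=72270
5. pay 11043 -> balance=62910
6. pay 13201 -> balance=51174
7. pay 11767 -> balance=40599

40599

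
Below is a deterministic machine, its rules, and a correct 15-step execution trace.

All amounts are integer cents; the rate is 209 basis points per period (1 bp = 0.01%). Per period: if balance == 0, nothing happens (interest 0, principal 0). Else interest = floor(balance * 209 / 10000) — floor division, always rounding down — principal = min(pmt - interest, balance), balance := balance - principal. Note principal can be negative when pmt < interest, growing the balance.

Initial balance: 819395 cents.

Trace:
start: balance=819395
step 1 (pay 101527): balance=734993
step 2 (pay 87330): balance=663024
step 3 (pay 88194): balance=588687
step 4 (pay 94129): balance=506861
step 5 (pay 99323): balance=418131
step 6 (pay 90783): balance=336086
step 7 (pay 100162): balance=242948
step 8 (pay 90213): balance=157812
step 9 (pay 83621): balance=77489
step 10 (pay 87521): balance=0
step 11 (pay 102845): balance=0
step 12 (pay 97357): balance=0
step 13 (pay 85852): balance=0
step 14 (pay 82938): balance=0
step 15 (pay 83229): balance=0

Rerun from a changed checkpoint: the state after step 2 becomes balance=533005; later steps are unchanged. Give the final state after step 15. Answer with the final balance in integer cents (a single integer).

state after step 2 := balance=533005
step 3 (pay 88194): balance=455950
step 4 (pay 94129): balance=371350
step 5 (pay 99323): balance=279788
step 6 (pay 90783): balance=194852
step 7 (pay 100162): balance=98762
step 8 (pay 90213): balance=10613
step 9 (pay 83621): balance=0
step 10 (pay 87521): balance=0
step 11 (pay 102845): balance=0
step 12 (pay 97357): balance=0
step 13 (pay 85852): balance=0
step 14 (pay 82938): balance=0
step 15 (pay 83229): balance=0

0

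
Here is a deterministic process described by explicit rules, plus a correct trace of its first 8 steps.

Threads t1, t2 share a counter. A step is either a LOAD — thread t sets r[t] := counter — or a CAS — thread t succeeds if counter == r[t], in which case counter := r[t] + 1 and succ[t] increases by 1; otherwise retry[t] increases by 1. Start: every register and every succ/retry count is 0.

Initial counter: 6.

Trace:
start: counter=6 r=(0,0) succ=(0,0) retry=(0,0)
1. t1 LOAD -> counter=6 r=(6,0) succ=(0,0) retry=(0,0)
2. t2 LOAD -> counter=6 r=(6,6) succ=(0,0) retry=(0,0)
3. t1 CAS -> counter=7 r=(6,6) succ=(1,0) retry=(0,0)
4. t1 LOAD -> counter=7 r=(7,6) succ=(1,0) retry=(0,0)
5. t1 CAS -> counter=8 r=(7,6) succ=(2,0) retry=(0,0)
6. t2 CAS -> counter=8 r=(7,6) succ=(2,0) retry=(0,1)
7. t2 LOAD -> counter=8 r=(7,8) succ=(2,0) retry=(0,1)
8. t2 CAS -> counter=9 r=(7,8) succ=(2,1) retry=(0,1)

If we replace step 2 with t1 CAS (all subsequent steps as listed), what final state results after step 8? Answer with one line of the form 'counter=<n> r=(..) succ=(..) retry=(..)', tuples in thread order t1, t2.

counter=9 r=(7,8) succ=(2,1) retry=(1,1)

(re-executing from step 2 with the substitution; state before step 2: counter=6 r=(6,0) succ=(0,0) retry=(0,0))
2. t1 CAS -> counter=7 r=(6,0) succ=(1,0) retry=(0,0)
3. t1 CAS -> counter=7 r=(6,0) succ=(1,0) retry=(1,0)
4. t1 LOAD -> counter=7 r=(7,0) succ=(1,0) retry=(1,0)
5. t1 CAS -> counter=8 r=(7,0) succ=(2,0) retry=(1,0)
6. t2 CAS -> counter=8 r=(7,0) succ=(2,0) retry=(1,1)
7. t2 LOAD -> counter=8 r=(7,8) succ=(2,0) retry=(1,1)
8. t2 CAS -> counter=9 r=(7,8) succ=(2,1) retry=(1,1)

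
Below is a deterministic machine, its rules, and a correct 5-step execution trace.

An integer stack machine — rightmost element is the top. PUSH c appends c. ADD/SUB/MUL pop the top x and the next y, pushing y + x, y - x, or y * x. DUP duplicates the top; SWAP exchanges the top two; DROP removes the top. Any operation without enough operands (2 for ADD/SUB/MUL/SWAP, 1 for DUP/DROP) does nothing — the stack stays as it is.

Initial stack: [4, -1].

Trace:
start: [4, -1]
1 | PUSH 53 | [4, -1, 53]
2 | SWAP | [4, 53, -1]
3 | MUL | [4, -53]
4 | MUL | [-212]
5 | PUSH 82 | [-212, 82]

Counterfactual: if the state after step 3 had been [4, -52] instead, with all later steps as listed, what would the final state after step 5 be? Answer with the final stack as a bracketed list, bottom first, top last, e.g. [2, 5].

state after step 3 := [4, -52]
4 | MUL | [-208]
5 | PUSH 82 | [-208, 82]

[-208, 82]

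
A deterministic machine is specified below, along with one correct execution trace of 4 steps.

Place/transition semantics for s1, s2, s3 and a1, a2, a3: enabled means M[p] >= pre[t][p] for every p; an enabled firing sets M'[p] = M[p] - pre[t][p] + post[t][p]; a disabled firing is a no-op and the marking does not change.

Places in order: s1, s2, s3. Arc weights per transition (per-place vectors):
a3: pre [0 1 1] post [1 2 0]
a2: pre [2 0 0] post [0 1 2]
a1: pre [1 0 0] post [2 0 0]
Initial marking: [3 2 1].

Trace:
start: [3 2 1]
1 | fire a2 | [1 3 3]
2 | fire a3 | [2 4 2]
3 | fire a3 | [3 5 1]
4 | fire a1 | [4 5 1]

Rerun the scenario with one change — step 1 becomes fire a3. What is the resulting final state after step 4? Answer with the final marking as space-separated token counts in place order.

(re-executing from step 1 with the substitution; state before step 1: [3 2 1])
1 | fire a3 | [4 3 0]
2 | fire a3 | [4 3 0]
3 | fire a3 | [4 3 0]
4 | fire a1 | [5 3 0]

5 3 0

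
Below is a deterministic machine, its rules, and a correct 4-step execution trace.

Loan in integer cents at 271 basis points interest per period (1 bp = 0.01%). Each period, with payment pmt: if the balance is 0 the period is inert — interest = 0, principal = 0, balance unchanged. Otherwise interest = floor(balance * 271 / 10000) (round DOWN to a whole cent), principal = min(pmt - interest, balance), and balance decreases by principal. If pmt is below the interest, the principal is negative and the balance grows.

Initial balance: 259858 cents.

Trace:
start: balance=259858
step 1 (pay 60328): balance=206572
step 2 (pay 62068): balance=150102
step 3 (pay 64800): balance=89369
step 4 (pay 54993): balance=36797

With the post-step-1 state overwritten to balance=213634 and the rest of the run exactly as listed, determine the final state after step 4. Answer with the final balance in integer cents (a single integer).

44449

state after step 1 := balance=213634
step 2 (pay 62068): balance=157355
step 3 (pay 64800): balance=96819
step 4 (pay 54993): balance=44449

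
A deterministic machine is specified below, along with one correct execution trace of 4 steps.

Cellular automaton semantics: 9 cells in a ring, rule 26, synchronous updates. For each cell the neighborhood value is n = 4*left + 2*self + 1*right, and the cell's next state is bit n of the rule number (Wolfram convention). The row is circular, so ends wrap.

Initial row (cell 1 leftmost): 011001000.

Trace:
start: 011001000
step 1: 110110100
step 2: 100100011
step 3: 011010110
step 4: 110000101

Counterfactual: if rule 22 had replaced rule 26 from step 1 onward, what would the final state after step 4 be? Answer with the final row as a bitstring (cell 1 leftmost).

001111110

(re-executing steps 1..4 under rule 22; state before step 1: 011001000)
step 1: 100111100
step 2: 111000011
step 3: 000100100
step 4: 001111110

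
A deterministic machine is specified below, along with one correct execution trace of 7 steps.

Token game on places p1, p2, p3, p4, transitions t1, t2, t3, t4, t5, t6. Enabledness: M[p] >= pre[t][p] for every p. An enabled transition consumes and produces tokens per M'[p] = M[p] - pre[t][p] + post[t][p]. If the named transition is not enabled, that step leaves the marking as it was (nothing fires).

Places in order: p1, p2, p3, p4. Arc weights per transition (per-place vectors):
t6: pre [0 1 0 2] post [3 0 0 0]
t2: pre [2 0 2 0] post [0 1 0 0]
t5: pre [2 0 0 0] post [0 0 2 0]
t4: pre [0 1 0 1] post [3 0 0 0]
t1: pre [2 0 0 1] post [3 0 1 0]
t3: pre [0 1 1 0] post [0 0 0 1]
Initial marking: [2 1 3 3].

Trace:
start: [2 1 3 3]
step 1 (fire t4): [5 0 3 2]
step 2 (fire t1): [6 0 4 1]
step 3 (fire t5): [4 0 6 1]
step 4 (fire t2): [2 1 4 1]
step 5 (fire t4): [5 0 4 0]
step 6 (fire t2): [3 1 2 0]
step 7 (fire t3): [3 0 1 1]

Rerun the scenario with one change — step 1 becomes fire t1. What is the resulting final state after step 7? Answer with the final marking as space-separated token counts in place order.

(re-executing from step 1 with the substitution; state before step 1: [2 1 3 3])
step 1 (fire t1): [3 1 4 2]
step 2 (fire t1): [4 1 5 1]
step 3 (fire t5): [2 1 7 1]
step 4 (fire t2): [0 2 5 1]
step 5 (fire t4): [3 1 5 0]
step 6 (fire t2): [1 2 3 0]
step 7 (fire t3): [1 1 2 1]

1 1 2 1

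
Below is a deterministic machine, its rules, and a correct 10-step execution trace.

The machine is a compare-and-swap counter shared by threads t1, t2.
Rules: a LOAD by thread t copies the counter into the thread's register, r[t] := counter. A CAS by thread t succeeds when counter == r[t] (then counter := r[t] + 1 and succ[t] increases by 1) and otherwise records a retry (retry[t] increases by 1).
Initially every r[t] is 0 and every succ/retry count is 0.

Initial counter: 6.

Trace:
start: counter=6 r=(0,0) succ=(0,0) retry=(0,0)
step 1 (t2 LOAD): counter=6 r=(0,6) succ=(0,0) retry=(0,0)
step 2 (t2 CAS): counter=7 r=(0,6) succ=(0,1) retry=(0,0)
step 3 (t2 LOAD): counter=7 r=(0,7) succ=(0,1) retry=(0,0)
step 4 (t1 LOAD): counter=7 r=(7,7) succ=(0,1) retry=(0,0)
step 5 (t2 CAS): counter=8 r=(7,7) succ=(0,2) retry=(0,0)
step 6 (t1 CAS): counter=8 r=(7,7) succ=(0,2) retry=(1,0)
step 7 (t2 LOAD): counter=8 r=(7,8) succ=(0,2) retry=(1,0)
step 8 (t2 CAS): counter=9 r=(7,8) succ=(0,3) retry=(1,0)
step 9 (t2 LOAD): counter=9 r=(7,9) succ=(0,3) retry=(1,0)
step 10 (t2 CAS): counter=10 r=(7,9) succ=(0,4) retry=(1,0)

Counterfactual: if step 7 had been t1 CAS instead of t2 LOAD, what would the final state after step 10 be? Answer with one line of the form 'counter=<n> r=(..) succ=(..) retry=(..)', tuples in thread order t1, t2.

counter=9 r=(7,8) succ=(0,3) retry=(2,1)

(re-executing from step 7 with the substitution; state before step 7: counter=8 r=(7,7) succ=(0,2) retry=(1,0))
step 7 (t1 CAS): counter=8 r=(7,7) succ=(0,2) retry=(2,0)
step 8 (t2 CAS): counter=8 r=(7,7) succ=(0,2) retry=(2,1)
step 9 (t2 LOAD): counter=8 r=(7,8) succ=(0,2) retry=(2,1)
step 10 (t2 CAS): counter=9 r=(7,8) succ=(0,3) retry=(2,1)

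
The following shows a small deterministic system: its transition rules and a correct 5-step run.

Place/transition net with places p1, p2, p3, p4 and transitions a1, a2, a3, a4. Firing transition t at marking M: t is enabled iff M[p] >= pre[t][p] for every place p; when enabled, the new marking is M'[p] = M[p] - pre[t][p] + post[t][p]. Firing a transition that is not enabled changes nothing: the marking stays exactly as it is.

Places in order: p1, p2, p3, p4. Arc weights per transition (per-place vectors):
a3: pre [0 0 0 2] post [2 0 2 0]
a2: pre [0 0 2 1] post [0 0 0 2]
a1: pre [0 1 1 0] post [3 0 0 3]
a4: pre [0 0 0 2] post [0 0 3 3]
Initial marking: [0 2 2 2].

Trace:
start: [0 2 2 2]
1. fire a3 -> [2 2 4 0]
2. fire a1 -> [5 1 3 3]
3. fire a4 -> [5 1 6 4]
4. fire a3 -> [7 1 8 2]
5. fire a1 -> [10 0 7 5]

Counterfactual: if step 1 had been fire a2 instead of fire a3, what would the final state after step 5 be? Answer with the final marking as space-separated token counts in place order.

5 1 4 5

(re-executing from step 1 with the substitution; state before step 1: [0 2 2 2])
1. fire a2 -> [0 2 0 3]
2. fire a1 -> [0 2 0 3]
3. fire a4 -> [0 2 3 4]
4. fire a3 -> [2 2 5 2]
5. fire a1 -> [5 1 4 5]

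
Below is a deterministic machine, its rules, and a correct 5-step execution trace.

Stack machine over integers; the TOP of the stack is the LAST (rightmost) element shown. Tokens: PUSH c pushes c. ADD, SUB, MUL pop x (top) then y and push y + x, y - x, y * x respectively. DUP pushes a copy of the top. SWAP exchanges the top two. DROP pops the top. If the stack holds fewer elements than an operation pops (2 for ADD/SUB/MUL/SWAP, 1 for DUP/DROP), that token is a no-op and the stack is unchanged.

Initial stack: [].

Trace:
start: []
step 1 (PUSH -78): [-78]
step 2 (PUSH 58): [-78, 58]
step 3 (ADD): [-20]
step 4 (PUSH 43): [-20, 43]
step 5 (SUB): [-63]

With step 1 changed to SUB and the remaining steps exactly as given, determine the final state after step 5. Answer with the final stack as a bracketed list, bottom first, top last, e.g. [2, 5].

(re-executing from step 1 with the substitution; state before step 1: [])
step 1 (SUB): []
step 2 (PUSH 58): [58]
step 3 (ADD): [58]
step 4 (PUSH 43): [58, 43]
step 5 (SUB): [15]

[15]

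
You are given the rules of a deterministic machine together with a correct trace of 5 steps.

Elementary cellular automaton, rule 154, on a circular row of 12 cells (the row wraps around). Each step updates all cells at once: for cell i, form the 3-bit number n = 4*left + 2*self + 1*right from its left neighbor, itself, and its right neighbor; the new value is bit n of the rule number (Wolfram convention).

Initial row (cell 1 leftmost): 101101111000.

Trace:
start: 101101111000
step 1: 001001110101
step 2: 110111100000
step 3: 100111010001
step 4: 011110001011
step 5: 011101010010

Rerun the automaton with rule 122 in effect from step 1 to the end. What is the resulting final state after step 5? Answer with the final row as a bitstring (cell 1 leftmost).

011000111111

(re-executing steps 1..5 under rule 122; state before step 1: 101101111000)
step 1: 011111001101
step 2: 110001111110
step 3: 111011000011
step 4: 001111100110
step 5: 011000111111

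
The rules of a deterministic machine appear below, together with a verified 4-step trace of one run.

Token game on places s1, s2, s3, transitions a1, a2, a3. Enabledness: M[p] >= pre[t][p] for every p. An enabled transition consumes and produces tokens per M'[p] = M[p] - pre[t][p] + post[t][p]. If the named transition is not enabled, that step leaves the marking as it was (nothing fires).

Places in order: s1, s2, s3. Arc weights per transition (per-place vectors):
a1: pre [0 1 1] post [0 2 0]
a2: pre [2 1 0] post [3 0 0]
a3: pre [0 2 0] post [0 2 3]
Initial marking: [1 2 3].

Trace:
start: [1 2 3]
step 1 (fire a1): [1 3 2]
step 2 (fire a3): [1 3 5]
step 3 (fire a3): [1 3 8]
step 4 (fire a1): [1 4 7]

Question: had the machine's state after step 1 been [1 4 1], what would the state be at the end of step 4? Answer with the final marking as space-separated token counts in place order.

state after step 1 := [1 4 1]
step 2 (fire a3): [1 4 4]
step 3 (fire a3): [1 4 7]
step 4 (fire a1): [1 5 6]

1 5 6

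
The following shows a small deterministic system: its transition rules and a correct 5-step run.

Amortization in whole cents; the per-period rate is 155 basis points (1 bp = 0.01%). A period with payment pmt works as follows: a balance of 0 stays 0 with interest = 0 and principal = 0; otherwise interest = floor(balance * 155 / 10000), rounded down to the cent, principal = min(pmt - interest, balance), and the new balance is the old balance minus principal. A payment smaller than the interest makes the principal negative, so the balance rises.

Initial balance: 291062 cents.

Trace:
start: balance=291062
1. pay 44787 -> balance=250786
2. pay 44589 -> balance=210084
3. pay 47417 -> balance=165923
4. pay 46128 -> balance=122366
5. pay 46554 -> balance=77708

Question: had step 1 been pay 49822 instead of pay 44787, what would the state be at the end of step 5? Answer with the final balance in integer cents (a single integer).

(re-executing from step 1 with the substitution; state before step 1: balance=291062)
1. pay 49822 -> balance=245751
2. pay 44589 -> balance=204971
3. pay 47417 -> balance=160731
4. pay 46128 -> balance=117094
5. pay 46554 -> balance=72354

72354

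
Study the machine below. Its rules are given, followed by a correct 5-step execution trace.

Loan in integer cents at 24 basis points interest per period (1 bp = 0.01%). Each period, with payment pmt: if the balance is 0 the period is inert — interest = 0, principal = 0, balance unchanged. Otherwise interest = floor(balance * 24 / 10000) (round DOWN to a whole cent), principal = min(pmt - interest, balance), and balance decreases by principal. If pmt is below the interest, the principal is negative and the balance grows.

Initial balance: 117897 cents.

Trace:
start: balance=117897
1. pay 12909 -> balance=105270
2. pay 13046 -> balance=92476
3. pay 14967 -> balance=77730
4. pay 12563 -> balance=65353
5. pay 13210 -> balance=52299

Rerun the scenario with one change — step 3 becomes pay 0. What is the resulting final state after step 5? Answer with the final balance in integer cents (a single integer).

(re-executing from step 3 with the substitution; state before step 3: balance=92476)
3. pay 0 -> balance=92697
4. pay 12563 -> balance=80356
5. pay 13210 -> balance=67338

67338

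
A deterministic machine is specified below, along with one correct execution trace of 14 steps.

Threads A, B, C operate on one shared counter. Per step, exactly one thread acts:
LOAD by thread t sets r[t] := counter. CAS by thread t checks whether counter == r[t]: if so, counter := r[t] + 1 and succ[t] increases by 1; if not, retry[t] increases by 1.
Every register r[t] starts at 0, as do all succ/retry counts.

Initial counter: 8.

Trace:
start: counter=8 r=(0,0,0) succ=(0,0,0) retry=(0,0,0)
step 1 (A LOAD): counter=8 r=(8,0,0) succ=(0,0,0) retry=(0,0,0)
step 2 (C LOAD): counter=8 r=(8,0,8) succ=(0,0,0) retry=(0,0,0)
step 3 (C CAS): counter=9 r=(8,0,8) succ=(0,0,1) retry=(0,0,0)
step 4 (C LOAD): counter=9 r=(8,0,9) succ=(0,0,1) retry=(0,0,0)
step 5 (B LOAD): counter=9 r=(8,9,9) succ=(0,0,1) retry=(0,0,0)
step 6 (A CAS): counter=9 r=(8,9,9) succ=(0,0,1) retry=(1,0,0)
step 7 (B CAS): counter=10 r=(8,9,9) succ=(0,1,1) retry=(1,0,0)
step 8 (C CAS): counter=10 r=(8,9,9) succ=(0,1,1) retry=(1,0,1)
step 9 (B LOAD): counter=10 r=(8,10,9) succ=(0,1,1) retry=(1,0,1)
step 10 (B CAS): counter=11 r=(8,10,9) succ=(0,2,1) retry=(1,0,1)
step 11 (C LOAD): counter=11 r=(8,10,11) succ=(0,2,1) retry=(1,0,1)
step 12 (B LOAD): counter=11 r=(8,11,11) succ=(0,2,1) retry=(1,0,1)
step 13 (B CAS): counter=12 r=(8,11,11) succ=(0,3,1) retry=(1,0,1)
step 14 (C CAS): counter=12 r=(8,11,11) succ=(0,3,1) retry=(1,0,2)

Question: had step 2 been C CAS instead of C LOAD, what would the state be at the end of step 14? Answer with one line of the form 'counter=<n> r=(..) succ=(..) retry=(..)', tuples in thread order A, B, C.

(re-executing from step 2 with the substitution; state before step 2: counter=8 r=(8,0,0) succ=(0,0,0) retry=(0,0,0))
step 2 (C CAS): counter=8 r=(8,0,0) succ=(0,0,0) retry=(0,0,1)
step 3 (C CAS): counter=8 r=(8,0,0) succ=(0,0,0) retry=(0,0,2)
step 4 (C LOAD): counter=8 r=(8,0,8) succ=(0,0,0) retry=(0,0,2)
step 5 (B LOAD): counter=8 r=(8,8,8) succ=(0,0,0) retry=(0,0,2)
step 6 (A CAS): counter=9 r=(8,8,8) succ=(1,0,0) retry=(0,0,2)
step 7 (B CAS): counter=9 r=(8,8,8) succ=(1,0,0) retry=(0,1,2)
step 8 (C CAS): counter=9 r=(8,8,8) succ=(1,0,0) retry=(0,1,3)
step 9 (B LOAD): counter=9 r=(8,9,8) succ=(1,0,0) retry=(0,1,3)
step 10 (B CAS): counter=10 r=(8,9,8) succ=(1,1,0) retry=(0,1,3)
step 11 (C LOAD): counter=10 r=(8,9,10) succ=(1,1,0) retry=(0,1,3)
step 12 (B LOAD): counter=10 r=(8,10,10) succ=(1,1,0) retry=(0,1,3)
step 13 (B CAS): counter=11 r=(8,10,10) succ=(1,2,0) retry=(0,1,3)
step 14 (C CAS): counter=11 r=(8,10,10) succ=(1,2,0) retry=(0,1,4)

counter=11 r=(8,10,10) succ=(1,2,0) retry=(0,1,4)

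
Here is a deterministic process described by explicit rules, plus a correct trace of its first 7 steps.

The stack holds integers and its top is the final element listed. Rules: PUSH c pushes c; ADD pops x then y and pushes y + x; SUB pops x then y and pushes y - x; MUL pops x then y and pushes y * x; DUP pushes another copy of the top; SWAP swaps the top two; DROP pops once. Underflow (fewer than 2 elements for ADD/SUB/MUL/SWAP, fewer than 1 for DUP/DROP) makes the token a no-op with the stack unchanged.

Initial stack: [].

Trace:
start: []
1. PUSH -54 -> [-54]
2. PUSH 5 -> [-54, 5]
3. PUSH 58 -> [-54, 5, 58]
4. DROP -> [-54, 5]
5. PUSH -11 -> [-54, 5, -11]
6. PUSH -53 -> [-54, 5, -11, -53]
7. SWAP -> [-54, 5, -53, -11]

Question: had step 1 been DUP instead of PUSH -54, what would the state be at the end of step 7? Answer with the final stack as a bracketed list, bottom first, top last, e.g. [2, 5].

[5, -53, -11]

(re-executing from step 1 with the substitution; state before step 1: [])
1. DUP -> []
2. PUSH 5 -> [5]
3. PUSH 58 -> [5, 58]
4. DROP -> [5]
5. PUSH -11 -> [5, -11]
6. PUSH -53 -> [5, -11, -53]
7. SWAP -> [5, -53, -11]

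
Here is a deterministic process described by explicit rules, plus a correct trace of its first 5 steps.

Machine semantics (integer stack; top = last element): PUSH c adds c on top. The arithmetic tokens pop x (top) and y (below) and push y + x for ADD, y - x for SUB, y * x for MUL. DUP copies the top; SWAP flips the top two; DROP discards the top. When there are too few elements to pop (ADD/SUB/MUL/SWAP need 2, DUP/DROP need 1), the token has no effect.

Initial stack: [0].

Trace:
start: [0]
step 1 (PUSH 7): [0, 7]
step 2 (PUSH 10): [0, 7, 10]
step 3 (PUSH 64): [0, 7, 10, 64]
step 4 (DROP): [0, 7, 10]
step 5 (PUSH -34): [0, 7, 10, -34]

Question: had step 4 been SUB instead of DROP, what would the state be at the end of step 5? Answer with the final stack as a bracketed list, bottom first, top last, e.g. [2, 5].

(re-executing from step 4 with the substitution; state before step 4: [0, 7, 10, 64])
step 4 (SUB): [0, 7, -54]
step 5 (PUSH -34): [0, 7, -54, -34]

[0, 7, -54, -34]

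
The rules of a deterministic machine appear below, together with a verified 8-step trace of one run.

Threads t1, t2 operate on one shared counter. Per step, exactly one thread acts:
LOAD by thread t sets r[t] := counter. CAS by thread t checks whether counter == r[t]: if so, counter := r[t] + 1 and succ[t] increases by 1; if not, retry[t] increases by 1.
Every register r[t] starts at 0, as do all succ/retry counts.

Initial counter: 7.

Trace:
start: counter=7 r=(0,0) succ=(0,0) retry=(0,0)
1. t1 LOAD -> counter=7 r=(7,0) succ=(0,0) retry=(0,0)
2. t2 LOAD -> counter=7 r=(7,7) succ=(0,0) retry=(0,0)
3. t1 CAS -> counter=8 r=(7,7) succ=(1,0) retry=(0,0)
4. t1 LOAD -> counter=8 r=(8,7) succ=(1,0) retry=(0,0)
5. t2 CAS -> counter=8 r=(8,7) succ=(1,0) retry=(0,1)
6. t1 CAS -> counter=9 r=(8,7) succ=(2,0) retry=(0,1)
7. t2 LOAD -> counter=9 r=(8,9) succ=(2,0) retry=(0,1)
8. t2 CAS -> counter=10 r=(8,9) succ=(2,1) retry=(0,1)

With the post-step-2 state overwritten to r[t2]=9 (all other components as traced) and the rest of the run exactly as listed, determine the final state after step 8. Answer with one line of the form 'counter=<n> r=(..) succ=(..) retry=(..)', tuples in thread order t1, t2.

state after step 2 := counter=7 r=(7,9) succ=(0,0) retry=(0,0)
3. t1 CAS -> counter=8 r=(7,9) succ=(1,0) retry=(0,0)
4. t1 LOAD -> counter=8 r=(8,9) succ=(1,0) retry=(0,0)
5. t2 CAS -> counter=8 r=(8,9) succ=(1,0) retry=(0,1)
6. t1 CAS -> counter=9 r=(8,9) succ=(2,0) retry=(0,1)
7. t2 LOAD -> counter=9 r=(8,9) succ=(2,0) retry=(0,1)
8. t2 CAS -> counter=10 r=(8,9) succ=(2,1) retry=(0,1)

counter=10 r=(8,9) succ=(2,1) retry=(0,1)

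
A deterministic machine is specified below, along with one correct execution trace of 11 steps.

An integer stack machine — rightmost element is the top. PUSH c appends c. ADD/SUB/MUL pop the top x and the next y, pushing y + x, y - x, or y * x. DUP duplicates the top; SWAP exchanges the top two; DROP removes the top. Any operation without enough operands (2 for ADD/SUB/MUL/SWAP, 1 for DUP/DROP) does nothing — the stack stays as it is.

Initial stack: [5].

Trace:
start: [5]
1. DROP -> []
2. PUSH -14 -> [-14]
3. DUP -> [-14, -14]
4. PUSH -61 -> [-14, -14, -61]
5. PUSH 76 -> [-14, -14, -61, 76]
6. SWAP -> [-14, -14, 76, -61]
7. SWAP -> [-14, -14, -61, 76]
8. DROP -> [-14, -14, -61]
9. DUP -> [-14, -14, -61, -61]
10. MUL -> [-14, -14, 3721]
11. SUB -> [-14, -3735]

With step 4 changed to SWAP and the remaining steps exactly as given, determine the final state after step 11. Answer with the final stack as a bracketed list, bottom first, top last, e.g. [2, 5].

[-210]

(re-executing from step 4 with the substitution; state before step 4: [-14, -14])
4. SWAP -> [-14, -14]
5. PUSH 76 -> [-14, -14, 76]
6. SWAP -> [-14, 76, -14]
7. SWAP -> [-14, -14, 76]
8. DROP -> [-14, -14]
9. DUP -> [-14, -14, -14]
10. MUL -> [-14, 196]
11. SUB -> [-210]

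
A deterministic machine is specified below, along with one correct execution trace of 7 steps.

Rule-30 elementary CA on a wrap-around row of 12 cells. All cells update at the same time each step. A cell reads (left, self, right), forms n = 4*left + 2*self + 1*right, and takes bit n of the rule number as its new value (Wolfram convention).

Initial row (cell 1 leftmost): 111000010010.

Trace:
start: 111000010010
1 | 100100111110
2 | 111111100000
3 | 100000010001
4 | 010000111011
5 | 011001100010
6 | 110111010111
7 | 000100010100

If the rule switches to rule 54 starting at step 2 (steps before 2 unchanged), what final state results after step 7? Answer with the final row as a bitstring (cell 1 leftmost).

(re-executing steps 2..7 under rule 54; state before step 2: 100100111110)
2 | 111111000001
3 | 000000100010
4 | 000001110111
5 | 100010001000
6 | 110111011101
7 | 001000100010

001000100010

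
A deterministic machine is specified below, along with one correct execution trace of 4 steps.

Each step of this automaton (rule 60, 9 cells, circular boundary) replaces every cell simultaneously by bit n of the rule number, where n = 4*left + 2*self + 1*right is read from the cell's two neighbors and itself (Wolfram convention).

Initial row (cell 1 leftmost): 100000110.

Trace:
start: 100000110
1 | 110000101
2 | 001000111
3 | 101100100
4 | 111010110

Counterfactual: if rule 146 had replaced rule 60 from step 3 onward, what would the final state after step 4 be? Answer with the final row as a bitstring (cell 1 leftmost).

(re-executing steps 3..4 under rule 146; state before step 3: 001000111)
3 | 110101010
4 | 000000000

000000000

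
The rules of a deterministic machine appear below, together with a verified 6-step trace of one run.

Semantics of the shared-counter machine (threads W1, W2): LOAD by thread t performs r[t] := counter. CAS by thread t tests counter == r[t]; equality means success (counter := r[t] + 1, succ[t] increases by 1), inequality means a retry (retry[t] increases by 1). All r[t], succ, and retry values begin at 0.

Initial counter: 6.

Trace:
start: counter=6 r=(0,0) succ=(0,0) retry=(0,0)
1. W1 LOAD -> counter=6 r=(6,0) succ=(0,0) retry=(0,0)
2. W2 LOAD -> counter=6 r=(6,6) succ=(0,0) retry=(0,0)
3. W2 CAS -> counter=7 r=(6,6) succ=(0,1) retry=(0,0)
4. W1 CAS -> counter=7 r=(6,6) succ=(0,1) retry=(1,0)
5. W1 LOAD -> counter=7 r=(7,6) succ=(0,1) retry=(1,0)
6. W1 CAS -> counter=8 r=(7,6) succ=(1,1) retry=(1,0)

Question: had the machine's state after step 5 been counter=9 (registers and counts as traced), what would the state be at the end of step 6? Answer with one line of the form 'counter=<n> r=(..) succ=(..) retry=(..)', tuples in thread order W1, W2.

counter=9 r=(7,6) succ=(0,1) retry=(2,0)

state after step 5 := counter=9 r=(7,6) succ=(0,1) retry=(1,0)
6. W1 CAS -> counter=9 r=(7,6) succ=(0,1) retry=(2,0)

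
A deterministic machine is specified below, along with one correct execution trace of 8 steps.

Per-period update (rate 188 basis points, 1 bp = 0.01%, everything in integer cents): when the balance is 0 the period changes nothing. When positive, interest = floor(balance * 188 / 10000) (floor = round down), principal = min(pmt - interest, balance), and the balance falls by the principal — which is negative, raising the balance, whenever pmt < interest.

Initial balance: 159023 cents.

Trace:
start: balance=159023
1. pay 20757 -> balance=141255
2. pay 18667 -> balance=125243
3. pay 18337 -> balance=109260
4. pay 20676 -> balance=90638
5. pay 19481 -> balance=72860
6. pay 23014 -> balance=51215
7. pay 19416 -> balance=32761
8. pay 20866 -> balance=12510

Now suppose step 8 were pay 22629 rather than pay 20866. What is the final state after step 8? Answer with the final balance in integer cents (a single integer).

(re-executing from step 8 with the substitution; state before step 8: balance=32761)
8. pay 22629 -> balance=10747

10747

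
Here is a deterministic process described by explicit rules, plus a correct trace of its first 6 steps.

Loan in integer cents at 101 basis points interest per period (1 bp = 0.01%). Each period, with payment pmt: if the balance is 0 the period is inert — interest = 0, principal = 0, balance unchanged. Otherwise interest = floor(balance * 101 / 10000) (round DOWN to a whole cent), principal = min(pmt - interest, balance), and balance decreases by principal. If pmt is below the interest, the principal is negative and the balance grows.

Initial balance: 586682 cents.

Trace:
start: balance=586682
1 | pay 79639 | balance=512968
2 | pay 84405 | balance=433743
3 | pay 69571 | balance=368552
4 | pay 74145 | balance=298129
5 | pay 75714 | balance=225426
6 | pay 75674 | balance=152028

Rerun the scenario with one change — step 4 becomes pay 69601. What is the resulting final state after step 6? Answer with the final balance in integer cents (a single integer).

(re-executing from step 4 with the substitution; state before step 4: balance=368552)
4 | pay 69601 | balance=302673
5 | pay 75714 | balance=230015
6 | pay 75674 | balance=156664

156664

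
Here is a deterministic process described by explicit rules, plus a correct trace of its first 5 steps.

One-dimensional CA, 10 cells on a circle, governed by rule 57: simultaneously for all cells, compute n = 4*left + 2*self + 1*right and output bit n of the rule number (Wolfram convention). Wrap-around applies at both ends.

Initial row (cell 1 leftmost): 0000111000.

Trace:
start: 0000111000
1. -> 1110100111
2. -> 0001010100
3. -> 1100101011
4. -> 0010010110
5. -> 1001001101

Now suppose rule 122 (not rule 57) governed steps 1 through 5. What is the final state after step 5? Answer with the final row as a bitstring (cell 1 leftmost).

0001101100

(re-executing steps 1..5 under rule 122; state before step 1: 0000111000)
1. -> 0001101100
2. -> 0011111110
3. -> 0110000011
4. -> 1111000111
5. -> 0001101100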